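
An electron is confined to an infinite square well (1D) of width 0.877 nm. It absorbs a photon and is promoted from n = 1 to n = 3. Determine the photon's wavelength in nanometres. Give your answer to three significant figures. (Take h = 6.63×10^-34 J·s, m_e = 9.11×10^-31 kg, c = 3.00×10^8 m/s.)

λ = 317 nm

E_1 = h²/(8m_eL²) = 7.842×10^-20 J, so ΔE = (3² − 1²)E_1 = 6.274×10^-19 J.
λ = hc/ΔE = (6.63×10^-34·3.00×10^8)/6.274×10^-19 = 3.17×10^-7 m = 317 nm.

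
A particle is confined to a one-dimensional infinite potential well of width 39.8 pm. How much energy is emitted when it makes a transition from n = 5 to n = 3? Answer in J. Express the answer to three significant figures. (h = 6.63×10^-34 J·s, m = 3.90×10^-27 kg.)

E_1 = h²/(8mL²) = 8.894×10^-21 J.
|ΔE| = |5² − 3²|·E_1 = 16·8.894×10^-21 J = 1.42×10^-19 J.

|ΔE| = 1.42×10^-19 J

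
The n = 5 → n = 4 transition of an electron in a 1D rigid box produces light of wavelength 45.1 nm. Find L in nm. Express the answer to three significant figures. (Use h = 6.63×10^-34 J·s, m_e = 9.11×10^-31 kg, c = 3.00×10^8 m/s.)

The photon carries ΔE = hc/λ = 6.63×10^-34·3.00×10^8/4.51×10^-8 m = 4.410×10^-18 J.
Since ΔE = (5² − 4²)E_1, E_1 = 4.900×10^-19 J, and L = h/√(8m_eE_1) = 3.51×10^-10 m = 0.351 nm.

L = 0.351 nm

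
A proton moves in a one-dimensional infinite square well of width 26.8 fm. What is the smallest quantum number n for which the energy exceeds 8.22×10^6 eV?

E_1 = h²/(8m_pL²) = 4.567×10^-14 J = 2.851×10^5 eV.
Need n² > 8.22×10^6/2.851×10^5 = 28.83, i.e. n > 5.369.
The smallest integer satisfying this is n = 6.

n = 6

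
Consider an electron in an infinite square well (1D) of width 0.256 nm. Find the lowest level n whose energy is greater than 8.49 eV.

n = 2

E_1 = h²/(8m_eL²) = 9.193×10^-19 J = 5.738 eV.
Need n² > 8.49/5.738 = 1.480, i.e. n > 1.217.
The smallest integer satisfying this is n = 2.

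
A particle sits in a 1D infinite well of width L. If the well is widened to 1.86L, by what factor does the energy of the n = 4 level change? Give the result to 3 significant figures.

0.289

E_n ∝ 1/L², so the energy scales by 1/1.86² = 0.289.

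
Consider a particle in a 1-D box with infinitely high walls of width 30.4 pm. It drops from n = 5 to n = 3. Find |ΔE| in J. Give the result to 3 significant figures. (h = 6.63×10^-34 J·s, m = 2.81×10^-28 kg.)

|ΔE| = 3.39×10^-18 J

E_1 = h²/(8mL²) = 2.116×10^-19 J.
|ΔE| = |5² − 3²|·E_1 = 16·2.116×10^-19 J = 3.39×10^-18 J.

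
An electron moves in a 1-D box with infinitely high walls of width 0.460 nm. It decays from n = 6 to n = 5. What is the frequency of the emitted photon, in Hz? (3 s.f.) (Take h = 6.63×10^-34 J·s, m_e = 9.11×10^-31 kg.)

E_1 = h²/(8m_eL²) = 2.850×10^-19 J and ΔE = (6² − 5²)E_1 = 3.135×10^-18 J.
f = ΔE/h = 3.135×10^-18/6.63×10^-34 = 4.73×10^15 Hz.

f = 4.73×10^15 Hz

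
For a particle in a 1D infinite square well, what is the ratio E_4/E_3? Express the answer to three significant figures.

E_n ∝ n², so E_4/E_3 = 4²/3² = 16/9 = 1.78.

1.78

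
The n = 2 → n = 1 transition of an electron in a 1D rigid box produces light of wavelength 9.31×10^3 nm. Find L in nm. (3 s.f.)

The photon carries ΔE = hc/λ = 6.626×10^-34·2.998×10^8/9.31×10^-6 m = 2.134×10^-20 J.
Since ΔE = (2² − 1²)E_1, E_1 = 7.113×10^-21 J, and L = h/√(8m_eE_1) = 2.91×10^-9 m = 2.91 nm.

L = 2.91 nm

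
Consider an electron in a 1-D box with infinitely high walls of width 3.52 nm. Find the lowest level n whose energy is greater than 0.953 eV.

E_1 = h²/(8m_eL²) = 4.862×10^-21 J = 0.03035 eV.
Need n² > 0.953/0.03035 = 31.40, i.e. n > 5.604.
The smallest integer satisfying this is n = 6.

n = 6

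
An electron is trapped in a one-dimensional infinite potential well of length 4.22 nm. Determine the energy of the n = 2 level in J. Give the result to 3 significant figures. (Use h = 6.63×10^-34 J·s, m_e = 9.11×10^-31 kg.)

E_2 = 1.35×10^-20 J

For an infinite well E_n = n²h²/(8m_eL²), so E_1 = h²/(8m_eL²) = (6.63×10^-34)²/(8·9.11×10^-31·(4.22×10^-9 m)²) = 3.387×10^-21 J.
Then E_2 = 2²·E_1 = 4·3.387×10^-21 J = 1.35×10^-20 J.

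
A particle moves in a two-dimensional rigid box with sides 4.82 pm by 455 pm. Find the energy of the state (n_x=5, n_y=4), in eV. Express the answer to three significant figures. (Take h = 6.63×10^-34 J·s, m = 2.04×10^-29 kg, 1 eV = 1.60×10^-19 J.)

For a 2D rectangular well E = (h²/8m)·Σ n_i²/L_i² = (6.63×10^-34)²/(8·2.04×10^-29) · [5²/(4.82 pm)² + 4²/(455 pm)²].
Evaluating gives E = 2.899×10^-15 J = 1.81×10^4 eV.

E = 1.81×10^4 eV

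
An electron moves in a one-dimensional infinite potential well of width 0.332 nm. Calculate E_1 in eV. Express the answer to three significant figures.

E_1 = 3.41 eV

For an infinite well E_n = n²h²/(8m_eL²), so E_1 = h²/(8m_eL²) = (6.626×10^-34)²/(8·9.109×10^-31·(3.32×10^-10 m)²) = 5.466×10^-19 J.
Converting, E_1 = 5.466×10^-19 J / (1.602×10^-19 J/eV) = 3.41 eV.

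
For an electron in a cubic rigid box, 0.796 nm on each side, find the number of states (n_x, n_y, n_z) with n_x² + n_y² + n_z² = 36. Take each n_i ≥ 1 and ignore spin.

degeneracy = 3

The level has n_x² + n_y² + n_z² = 36. The ordered positive-integer solutions are (2, 4, 4), (4, 2, 4), (4, 4, 2).
That gives 3 states.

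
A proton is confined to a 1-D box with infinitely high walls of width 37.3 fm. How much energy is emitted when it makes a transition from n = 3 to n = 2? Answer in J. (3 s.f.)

E_1 = h²/(8m_pL²) = 2.358×10^-14 J.
|ΔE| = |3² − 2²|·E_1 = 5·2.358×10^-14 J = 1.18×10^-13 J.

|ΔE| = 1.18×10^-13 J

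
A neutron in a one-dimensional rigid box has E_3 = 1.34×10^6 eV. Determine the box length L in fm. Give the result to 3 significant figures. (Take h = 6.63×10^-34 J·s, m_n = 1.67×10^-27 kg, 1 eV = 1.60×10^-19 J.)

From E_n = n²h²/(8m_nL²), L = n·h/√(8m_nE_n).
E_3 = 1.34×10^6 eV = 2.144×10^-13 J, so L = 3·6.63×10^-34/√(8·1.67×10^-27·2.144×10^-13) = 3.72×10^-14 m = 37.2 fm.

L = 37.2 fm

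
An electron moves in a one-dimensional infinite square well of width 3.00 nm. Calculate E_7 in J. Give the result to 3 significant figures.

For an infinite well E_n = n²h²/(8m_eL²), so E_1 = h²/(8m_eL²) = (6.626×10^-34)²/(8·9.109×10^-31·(3.00×10^-9 m)²) = 6.694×10^-21 J.
Then E_7 = 7²·E_1 = 49·6.694×10^-21 J = 3.28×10^-19 J.

E_7 = 3.28×10^-19 J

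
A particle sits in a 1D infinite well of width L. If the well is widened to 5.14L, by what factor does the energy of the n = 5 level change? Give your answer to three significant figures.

0.0379

E_n ∝ 1/L², so the energy scales by 1/5.14² = 0.0379.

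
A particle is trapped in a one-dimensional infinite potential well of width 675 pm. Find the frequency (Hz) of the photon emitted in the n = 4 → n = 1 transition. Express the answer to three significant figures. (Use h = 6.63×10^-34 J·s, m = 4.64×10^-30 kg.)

E_1 = h²/(8mL²) = 2.599×10^-20 J and ΔE = (4² − 1²)E_1 = 3.898×10^-19 J.
f = ΔE/h = 3.898×10^-19/6.63×10^-34 = 5.88×10^14 Hz.

f = 5.88×10^14 Hz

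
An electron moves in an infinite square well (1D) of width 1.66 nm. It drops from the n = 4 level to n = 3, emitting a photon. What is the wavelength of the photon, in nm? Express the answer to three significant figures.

E_1 = h²/(8m_eL²) = 2.186×10^-20 J, so ΔE = (4² − 3²)E_1 = 1.530×10^-19 J.
λ = hc/ΔE = (6.626×10^-34·2.998×10^8)/1.530×10^-19 = 1.30×10^-6 m = 1.30×10^3 nm.

λ = 1.30×10^3 nm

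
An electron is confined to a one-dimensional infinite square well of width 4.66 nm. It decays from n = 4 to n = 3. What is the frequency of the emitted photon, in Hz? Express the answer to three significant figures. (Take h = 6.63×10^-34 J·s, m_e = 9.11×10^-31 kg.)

E_1 = h²/(8m_eL²) = 2.777×10^-21 J and ΔE = (4² − 3²)E_1 = 1.944×10^-20 J.
f = ΔE/h = 1.944×10^-20/6.63×10^-34 = 2.93×10^13 Hz.

f = 2.93×10^13 Hz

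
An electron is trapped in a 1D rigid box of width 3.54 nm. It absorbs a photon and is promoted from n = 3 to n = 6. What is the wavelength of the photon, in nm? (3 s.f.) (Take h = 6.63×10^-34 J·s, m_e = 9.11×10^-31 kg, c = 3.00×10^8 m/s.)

λ = 1.53×10^3 nm

E_1 = h²/(8m_eL²) = 4.813×10^-21 J, so ΔE = (6² − 3²)E_1 = 1.300×10^-19 J.
λ = hc/ΔE = (6.63×10^-34·3.00×10^8)/1.300×10^-19 = 1.53×10^-6 m = 1.53×10^3 nm.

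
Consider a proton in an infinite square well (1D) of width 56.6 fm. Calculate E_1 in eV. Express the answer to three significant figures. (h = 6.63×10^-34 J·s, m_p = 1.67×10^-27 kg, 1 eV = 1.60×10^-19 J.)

E_1 = 6.42×10^4 eV

For an infinite well E_n = n²h²/(8m_pL²), so E_1 = h²/(8m_pL²) = (6.63×10^-34)²/(8·1.67×10^-27·(5.66×10^-14 m)²) = 1.027×10^-14 J.
Converting, E_1 = 1.027×10^-14 J / (1.60×10^-19 J/eV) = 6.42×10^4 eV.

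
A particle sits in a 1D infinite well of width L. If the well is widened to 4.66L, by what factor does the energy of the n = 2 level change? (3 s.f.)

E_n ∝ 1/L², so the energy scales by 1/4.66² = 0.0460.

0.0460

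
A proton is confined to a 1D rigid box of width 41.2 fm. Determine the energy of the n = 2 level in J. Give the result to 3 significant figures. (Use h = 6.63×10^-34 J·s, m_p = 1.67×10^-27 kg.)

E_2 = 7.75×10^-14 J

For an infinite well E_n = n²h²/(8m_pL²), so E_1 = h²/(8m_pL²) = (6.63×10^-34)²/(8·1.67×10^-27·(4.12×10^-14 m)²) = 1.938×10^-14 J.
Then E_2 = 2²·E_1 = 4·1.938×10^-14 J = 7.75×10^-14 J.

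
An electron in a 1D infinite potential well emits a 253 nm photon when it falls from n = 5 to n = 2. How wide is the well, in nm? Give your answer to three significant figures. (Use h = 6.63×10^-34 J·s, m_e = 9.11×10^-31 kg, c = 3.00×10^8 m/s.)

L = 1.27 nm

The photon carries ΔE = hc/λ = 6.63×10^-34·3.00×10^8/2.53×10^-7 m = 7.862×10^-19 J.
Since ΔE = (5² − 2²)E_1, E_1 = 3.744×10^-20 J, and L = h/√(8m_eE_1) = 1.27×10^-9 m = 1.27 nm.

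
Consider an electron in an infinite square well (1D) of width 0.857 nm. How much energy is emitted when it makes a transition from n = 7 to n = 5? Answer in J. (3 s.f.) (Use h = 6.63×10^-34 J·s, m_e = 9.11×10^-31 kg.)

E_1 = h²/(8m_eL²) = 8.212×10^-20 J.
|ΔE| = |7² − 5²|·E_1 = 24·8.212×10^-20 J = 1.97×10^-18 J.

|ΔE| = 1.97×10^-18 J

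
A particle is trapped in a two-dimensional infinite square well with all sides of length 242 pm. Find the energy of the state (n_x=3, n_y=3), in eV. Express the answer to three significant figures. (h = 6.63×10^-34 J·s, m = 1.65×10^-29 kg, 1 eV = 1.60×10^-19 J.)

E = 6.40 eV

For a 2D rectangular well E = (h²/8m)·Σ n_i²/L_i² = (6.63×10^-34)²/(8·1.65×10^-29) · [3²/(242 pm)² + 3²/(242 pm)²].
Evaluating gives E = 1.024×10^-18 J = 6.40 eV.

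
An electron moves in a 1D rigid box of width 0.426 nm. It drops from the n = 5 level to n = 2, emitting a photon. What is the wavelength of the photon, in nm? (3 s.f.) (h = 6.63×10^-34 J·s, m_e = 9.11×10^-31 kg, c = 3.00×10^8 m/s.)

E_1 = h²/(8m_eL²) = 3.324×10^-19 J, so ΔE = (5² − 2²)E_1 = 6.980×10^-18 J.
λ = hc/ΔE = (6.63×10^-34·3.00×10^8)/6.980×10^-18 = 2.85×10^-8 m = 28.5 nm.

λ = 28.5 nm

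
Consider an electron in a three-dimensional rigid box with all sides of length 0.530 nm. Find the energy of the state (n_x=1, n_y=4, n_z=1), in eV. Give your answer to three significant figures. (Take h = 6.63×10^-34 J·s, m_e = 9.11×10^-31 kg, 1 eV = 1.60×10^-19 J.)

For a 3D rectangular well E = (h²/8m_e)·Σ n_i²/L_i² = (6.63×10^-34)²/(8·9.11×10^-31) · [1²/(0.530 nm)² + 4²/(0.530 nm)² + 1²/(0.530 nm)²].
Evaluating gives E = 3.865×10^-18 J = 24.2 eV.

E = 24.2 eV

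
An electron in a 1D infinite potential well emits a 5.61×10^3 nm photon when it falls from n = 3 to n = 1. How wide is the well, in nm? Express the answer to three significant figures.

The photon carries ΔE = hc/λ = 6.626×10^-34·2.998×10^8/5.61×10^-6 m = 3.541×10^-20 J.
Since ΔE = (3² − 1²)E_1, E_1 = 4.426×10^-21 J, and L = h/√(8m_eE_1) = 3.69×10^-9 m = 3.69 nm.

L = 3.69 nm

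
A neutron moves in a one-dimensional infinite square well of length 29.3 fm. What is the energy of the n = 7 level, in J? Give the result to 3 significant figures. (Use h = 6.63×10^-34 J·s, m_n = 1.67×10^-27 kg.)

For an infinite well E_n = n²h²/(8m_nL²), so E_1 = h²/(8m_nL²) = (6.63×10^-34)²/(8·1.67×10^-27·(2.93×10^-14 m)²) = 3.833×10^-14 J.
Then E_7 = 7²·E_1 = 49·3.833×10^-14 J = 1.88×10^-12 J.

E_7 = 1.88×10^-12 J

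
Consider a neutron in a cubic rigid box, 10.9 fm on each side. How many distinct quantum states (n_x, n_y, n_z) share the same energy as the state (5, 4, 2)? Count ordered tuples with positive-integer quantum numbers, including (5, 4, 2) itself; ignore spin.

degeneracy = 6

The level has n_x² + n_y² + n_z² = 45. The ordered positive-integer solutions are (2, 4, 5), (2, 5, 4), (4, 2, 5), (4, 5, 2), (5, 2, 4), (5, 4, 2).
That gives 6 states.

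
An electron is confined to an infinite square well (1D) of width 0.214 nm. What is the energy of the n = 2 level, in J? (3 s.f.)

E_2 = 5.26×10^-18 J

For an infinite well E_n = n²h²/(8m_eL²), so E_1 = h²/(8m_eL²) = (6.626×10^-34)²/(8·9.109×10^-31·(2.14×10^-10 m)²) = 1.316×10^-18 J.
Then E_2 = 2²·E_1 = 4·1.316×10^-18 J = 5.26×10^-18 J.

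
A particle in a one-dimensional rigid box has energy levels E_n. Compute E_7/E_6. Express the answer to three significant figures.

E_n ∝ n², so E_7/E_6 = 7²/6² = 49/36 = 1.36.

1.36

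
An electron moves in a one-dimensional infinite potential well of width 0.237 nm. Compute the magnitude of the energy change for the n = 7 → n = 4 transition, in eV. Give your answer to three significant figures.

E_1 = h²/(8m_eL²) = 1.073×10^-18 J.
|ΔE| = |7² − 4²|·E_1 = 33·1.073×10^-18 J = 3.541×10^-17 J = 221 eV.

|ΔE| = 221 eV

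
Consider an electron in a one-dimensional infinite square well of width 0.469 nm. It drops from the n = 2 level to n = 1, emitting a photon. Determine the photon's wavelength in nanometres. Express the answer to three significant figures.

E_1 = h²/(8m_eL²) = 2.739×10^-19 J, so ΔE = (2² − 1²)E_1 = 8.217×10^-19 J.
λ = hc/ΔE = (6.626×10^-34·2.998×10^8)/8.217×10^-19 = 2.42×10^-7 m = 242 nm.

λ = 242 nm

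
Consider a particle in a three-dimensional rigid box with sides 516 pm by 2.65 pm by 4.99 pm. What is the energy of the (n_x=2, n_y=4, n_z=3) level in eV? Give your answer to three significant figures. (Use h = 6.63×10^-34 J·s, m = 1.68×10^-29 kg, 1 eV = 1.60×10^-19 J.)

E = 5.40×10^4 eV

For a 3D rectangular well E = (h²/8m)·Σ n_i²/L_i² = (6.63×10^-34)²/(8·1.68×10^-29) · [2²/(516 pm)² + 4²/(2.65 pm)² + 3²/(4.99 pm)²].
Evaluating gives E = 8.634×10^-15 J = 5.40×10^4 eV.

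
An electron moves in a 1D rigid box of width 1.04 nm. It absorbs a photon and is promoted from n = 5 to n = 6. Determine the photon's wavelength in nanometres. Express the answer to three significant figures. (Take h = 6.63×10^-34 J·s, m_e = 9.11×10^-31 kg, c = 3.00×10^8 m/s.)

λ = 324 nm

E_1 = h²/(8m_eL²) = 5.576×10^-20 J, so ΔE = (6² − 5²)E_1 = 6.134×10^-19 J.
λ = hc/ΔE = (6.63×10^-34·3.00×10^8)/6.134×10^-19 = 3.24×10^-7 m = 324 nm.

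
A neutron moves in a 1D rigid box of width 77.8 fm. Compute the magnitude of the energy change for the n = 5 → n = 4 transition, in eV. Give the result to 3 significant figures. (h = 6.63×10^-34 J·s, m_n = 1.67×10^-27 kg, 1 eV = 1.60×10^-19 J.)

|ΔE| = 3.06×10^5 eV

E_1 = h²/(8m_nL²) = 5.436×10^-15 J.
|ΔE| = |5² − 4²|·E_1 = 9·5.436×10^-15 J = 4.892×10^-14 J = 3.06×10^5 eV.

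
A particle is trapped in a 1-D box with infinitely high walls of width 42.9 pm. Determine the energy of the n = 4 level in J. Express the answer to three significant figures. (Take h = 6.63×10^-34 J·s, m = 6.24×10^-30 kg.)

E_4 = 7.66×10^-17 J

For an infinite well E_n = n²h²/(8mL²), so E_1 = h²/(8mL²) = (6.63×10^-34)²/(8·6.24×10^-30·(4.29×10^-11 m)²) = 4.785×10^-18 J.
Then E_4 = 4²·E_1 = 16·4.785×10^-18 J = 7.66×10^-17 J.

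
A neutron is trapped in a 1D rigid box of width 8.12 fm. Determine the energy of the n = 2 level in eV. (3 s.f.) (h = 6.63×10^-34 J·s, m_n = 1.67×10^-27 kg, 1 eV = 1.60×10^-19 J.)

E_2 = 1.25×10^7 eV

For an infinite well E_n = n²h²/(8m_nL²), so E_1 = h²/(8m_nL²) = (6.63×10^-34)²/(8·1.67×10^-27·(8.12×10^-15 m)²) = 4.990×10^-13 J.
Then E_2 = 2²·E_1 = 4·4.990×10^-13 J = 1.996×10^-12 J.
Converting, E_2 = 1.996×10^-12 J / (1.60×10^-19 J/eV) = 1.25×10^7 eV.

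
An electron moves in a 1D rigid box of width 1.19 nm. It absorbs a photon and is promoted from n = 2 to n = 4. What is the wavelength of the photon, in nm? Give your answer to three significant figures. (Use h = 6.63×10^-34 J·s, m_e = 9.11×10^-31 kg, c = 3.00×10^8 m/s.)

E_1 = h²/(8m_eL²) = 4.259×10^-20 J, so ΔE = (4² − 2²)E_1 = 5.111×10^-19 J.
λ = hc/ΔE = (6.63×10^-34·3.00×10^8)/5.111×10^-19 = 3.89×10^-7 m = 389 nm.

λ = 389 nm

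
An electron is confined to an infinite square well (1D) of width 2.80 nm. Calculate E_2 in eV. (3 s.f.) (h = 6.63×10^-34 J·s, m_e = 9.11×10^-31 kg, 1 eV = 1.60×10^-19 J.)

For an infinite well E_n = n²h²/(8m_eL²), so E_1 = h²/(8m_eL²) = (6.63×10^-34)²/(8·9.11×10^-31·(2.80×10^-9 m)²) = 7.693×10^-21 J.
Then E_2 = 2²·E_1 = 4·7.693×10^-21 J = 3.077×10^-20 J.
Converting, E_2 = 3.077×10^-20 J / (1.60×10^-19 J/eV) = 0.192 eV.

E_2 = 0.192 eV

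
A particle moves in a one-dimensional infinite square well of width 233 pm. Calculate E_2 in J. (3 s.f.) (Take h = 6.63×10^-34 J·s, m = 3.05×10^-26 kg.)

E_2 = 1.33×10^-22 J

For an infinite well E_n = n²h²/(8mL²), so E_1 = h²/(8mL²) = (6.63×10^-34)²/(8·3.05×10^-26·(2.33×10^-10 m)²) = 3.318×10^-23 J.
Then E_2 = 2²·E_1 = 4·3.318×10^-23 J = 1.33×10^-22 J.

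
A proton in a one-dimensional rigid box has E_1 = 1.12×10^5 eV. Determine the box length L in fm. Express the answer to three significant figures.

From E_n = n²h²/(8m_pL²), L = n·h/√(8m_pE_n).
E_1 = 1.12×10^5 eV = 1.794×10^-14 J, so L = 1·6.626×10^-34/√(8·1.673×10^-27·1.794×10^-14) = 4.28×10^-14 m = 42.8 fm.

L = 42.8 fm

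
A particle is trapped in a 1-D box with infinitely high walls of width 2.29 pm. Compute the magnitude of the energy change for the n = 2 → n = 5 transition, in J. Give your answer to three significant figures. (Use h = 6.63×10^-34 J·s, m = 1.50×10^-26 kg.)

|ΔE| = 1.47×10^-17 J

E_1 = h²/(8mL²) = 6.985×10^-19 J.
|ΔE| = |2² − 5²|·E_1 = 21·6.985×10^-19 J = 1.47×10^-17 J.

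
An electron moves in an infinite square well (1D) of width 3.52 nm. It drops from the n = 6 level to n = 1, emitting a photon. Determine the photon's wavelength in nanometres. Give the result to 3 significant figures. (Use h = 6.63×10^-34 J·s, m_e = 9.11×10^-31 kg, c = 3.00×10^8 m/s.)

λ = 1.17×10^3 nm

E_1 = h²/(8m_eL²) = 4.868×10^-21 J, so ΔE = (6² − 1²)E_1 = 1.704×10^-19 J.
λ = hc/ΔE = (6.63×10^-34·3.00×10^8)/1.704×10^-19 = 1.17×10^-6 m = 1.17×10^3 nm.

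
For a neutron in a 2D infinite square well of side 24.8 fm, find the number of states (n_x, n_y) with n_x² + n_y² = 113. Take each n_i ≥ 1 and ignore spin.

The level has n_x² + n_y² = 113. The ordered positive-integer solutions are (7, 8), (8, 7).
That gives 2 states.

degeneracy = 2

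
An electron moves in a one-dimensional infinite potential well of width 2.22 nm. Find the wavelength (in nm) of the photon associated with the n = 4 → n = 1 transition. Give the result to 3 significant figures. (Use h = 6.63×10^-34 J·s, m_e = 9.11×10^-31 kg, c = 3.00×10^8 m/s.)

λ = 1.08×10^3 nm

E_1 = h²/(8m_eL²) = 1.224×10^-20 J, so ΔE = (4² − 1²)E_1 = 1.836×10^-19 J.
λ = hc/ΔE = (6.63×10^-34·3.00×10^8)/1.836×10^-19 = 1.08×10^-6 m = 1.08×10^3 nm.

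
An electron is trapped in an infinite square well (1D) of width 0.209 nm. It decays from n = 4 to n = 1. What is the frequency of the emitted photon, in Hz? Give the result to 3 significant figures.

E_1 = h²/(8m_eL²) = 1.379×10^-18 J and ΔE = (4² − 1²)E_1 = 2.069×10^-17 J.
f = ΔE/h = 2.069×10^-17/6.626×10^-34 = 3.12×10^16 Hz.

f = 3.12×10^16 Hz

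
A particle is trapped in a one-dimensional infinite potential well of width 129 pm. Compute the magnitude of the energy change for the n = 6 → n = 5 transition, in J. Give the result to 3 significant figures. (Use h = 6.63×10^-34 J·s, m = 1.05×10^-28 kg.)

E_1 = h²/(8mL²) = 3.145×10^-20 J.
|ΔE| = |6² − 5²|·E_1 = 11·3.145×10^-20 J = 3.46×10^-19 J.

|ΔE| = 3.46×10^-19 J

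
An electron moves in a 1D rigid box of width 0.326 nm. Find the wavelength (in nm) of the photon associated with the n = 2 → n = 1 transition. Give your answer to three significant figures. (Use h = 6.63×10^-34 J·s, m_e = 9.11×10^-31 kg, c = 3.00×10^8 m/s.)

E_1 = h²/(8m_eL²) = 5.675×10^-19 J, so ΔE = (2² − 1²)E_1 = 1.702×10^-18 J.
λ = hc/ΔE = (6.63×10^-34·3.00×10^8)/1.702×10^-18 = 1.17×10^-7 m = 117 nm.

λ = 117 nm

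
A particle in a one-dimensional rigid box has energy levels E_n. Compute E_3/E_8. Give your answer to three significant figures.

0.141

E_n ∝ n², so E_3/E_8 = 3²/8² = 9/64 = 0.141.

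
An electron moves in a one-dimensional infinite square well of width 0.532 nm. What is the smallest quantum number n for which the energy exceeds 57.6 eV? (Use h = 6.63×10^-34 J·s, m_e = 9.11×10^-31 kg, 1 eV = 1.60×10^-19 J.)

E_1 = h²/(8m_eL²) = 2.131×10^-19 J = 1.332 eV.
Need n² > 57.6/1.332 = 43.24, i.e. n > 6.576.
The smallest integer satisfying this is n = 7.

n = 7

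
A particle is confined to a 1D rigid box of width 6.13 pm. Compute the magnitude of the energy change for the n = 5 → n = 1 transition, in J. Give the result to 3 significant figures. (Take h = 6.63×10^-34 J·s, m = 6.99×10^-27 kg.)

E_1 = h²/(8mL²) = 2.092×10^-19 J.
|ΔE| = |5² − 1²|·E_1 = 24·2.092×10^-19 J = 5.02×10^-18 J.

|ΔE| = 5.02×10^-18 J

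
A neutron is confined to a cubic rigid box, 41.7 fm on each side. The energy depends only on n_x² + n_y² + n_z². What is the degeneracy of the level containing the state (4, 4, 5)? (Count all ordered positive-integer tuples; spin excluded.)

degeneracy = 6

The level has n_x² + n_y² + n_z² = 57. The ordered positive-integer solutions are (2, 2, 7), (2, 7, 2), (4, 4, 5), (4, 5, 4), (5, 4, 4), (7, 2, 2).
That gives 6 states.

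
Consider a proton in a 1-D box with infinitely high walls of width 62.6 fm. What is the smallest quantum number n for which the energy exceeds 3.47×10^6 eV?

E_1 = h²/(8m_pL²) = 8.371×10^-15 J = 5.225×10^4 eV.
Need n² > 3.47×10^6/5.225×10^4 = 66.41, i.e. n > 8.149.
The smallest integer satisfying this is n = 9.

n = 9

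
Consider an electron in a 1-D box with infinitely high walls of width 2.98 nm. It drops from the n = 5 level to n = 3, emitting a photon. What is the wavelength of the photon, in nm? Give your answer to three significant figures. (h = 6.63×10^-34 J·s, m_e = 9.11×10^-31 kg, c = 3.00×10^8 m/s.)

λ = 1.83×10^3 nm

E_1 = h²/(8m_eL²) = 6.792×10^-21 J, so ΔE = (5² − 3²)E_1 = 1.087×10^-19 J.
λ = hc/ΔE = (6.63×10^-34·3.00×10^8)/1.087×10^-19 = 1.83×10^-6 m = 1.83×10^3 nm.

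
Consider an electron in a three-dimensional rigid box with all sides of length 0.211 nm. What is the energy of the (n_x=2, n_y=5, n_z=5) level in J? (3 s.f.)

For a 3D rectangular well E = (h²/8m_e)·Σ n_i²/L_i² = (6.626×10^-34)²/(8·9.109×10^-31) · [2²/(0.211 nm)² + 5²/(0.211 nm)² + 5²/(0.211 nm)²].
Evaluating gives E = 7.31×10^-17 J.

E = 7.31×10^-17 J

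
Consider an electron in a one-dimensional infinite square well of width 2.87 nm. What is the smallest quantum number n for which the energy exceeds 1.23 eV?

n = 6

E_1 = h²/(8m_eL²) = 7.314×10^-21 J = 0.04566 eV.
Need n² > 1.23/0.04566 = 26.94, i.e. n > 5.190.
The smallest integer satisfying this is n = 6.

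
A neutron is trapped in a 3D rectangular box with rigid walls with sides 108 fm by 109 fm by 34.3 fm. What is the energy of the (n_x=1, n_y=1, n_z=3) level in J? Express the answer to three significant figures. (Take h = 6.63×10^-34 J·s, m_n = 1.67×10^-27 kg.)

E = 2.57×10^-13 J

For a 3D rectangular well E = (h²/8m_n)·Σ n_i²/L_i² = (6.63×10^-34)²/(8·1.67×10^-27) · [1²/(108 fm)² + 1²/(109 fm)² + 3²/(34.3 fm)²].
Evaluating gives E = 2.57×10^-13 J.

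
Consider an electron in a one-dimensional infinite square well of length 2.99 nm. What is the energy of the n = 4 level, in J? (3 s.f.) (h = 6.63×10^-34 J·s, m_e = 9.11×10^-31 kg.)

E_4 = 1.08×10^-19 J

For an infinite well E_n = n²h²/(8m_eL²), so E_1 = h²/(8m_eL²) = (6.63×10^-34)²/(8·9.11×10^-31·(2.99×10^-9 m)²) = 6.746×10^-21 J.
Then E_4 = 4²·E_1 = 16·6.746×10^-21 J = 1.08×10^-19 J.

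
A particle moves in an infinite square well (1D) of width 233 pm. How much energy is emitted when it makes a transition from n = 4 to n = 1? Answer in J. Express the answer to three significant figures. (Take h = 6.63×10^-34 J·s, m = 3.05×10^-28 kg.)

|ΔE| = 4.98×10^-20 J

E_1 = h²/(8mL²) = 3.318×10^-21 J.
|ΔE| = |4² − 1²|·E_1 = 15·3.318×10^-21 J = 4.98×10^-20 J.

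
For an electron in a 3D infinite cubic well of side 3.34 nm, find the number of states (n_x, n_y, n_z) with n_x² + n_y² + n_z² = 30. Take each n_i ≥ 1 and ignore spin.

degeneracy = 6

The level has n_x² + n_y² + n_z² = 30. The ordered positive-integer solutions are (1, 2, 5), (1, 5, 2), (2, 1, 5), (2, 5, 1), (5, 1, 2), (5, 2, 1).
That gives 6 states.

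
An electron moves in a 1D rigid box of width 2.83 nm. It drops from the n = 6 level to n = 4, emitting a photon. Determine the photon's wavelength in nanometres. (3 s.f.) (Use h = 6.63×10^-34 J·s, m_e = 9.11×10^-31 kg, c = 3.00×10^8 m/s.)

E_1 = h²/(8m_eL²) = 7.531×10^-21 J, so ΔE = (6² − 4²)E_1 = 1.506×10^-19 J.
λ = hc/ΔE = (6.63×10^-34·3.00×10^8)/1.506×10^-19 = 1.32×10^-6 m = 1.32×10^3 nm.

λ = 1.32×10^3 nm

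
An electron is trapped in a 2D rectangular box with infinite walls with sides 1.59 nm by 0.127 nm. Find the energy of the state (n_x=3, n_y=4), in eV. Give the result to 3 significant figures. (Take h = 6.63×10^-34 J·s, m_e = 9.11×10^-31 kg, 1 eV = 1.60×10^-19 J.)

E = 375 eV

For a 2D rectangular well E = (h²/8m_e)·Σ n_i²/L_i² = (6.63×10^-34)²/(8·9.11×10^-31) · [3²/(1.59 nm)² + 4²/(0.127 nm)²].
Evaluating gives E = 6.005×10^-17 J = 375 eV.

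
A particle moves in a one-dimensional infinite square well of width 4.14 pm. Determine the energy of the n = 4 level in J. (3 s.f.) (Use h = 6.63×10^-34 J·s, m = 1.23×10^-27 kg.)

E_4 = 4.17×10^-17 J

For an infinite well E_n = n²h²/(8mL²), so E_1 = h²/(8mL²) = (6.63×10^-34)²/(8·1.23×10^-27·(4.14×10^-12 m)²) = 2.606×10^-18 J.
Then E_4 = 4²·E_1 = 16·2.606×10^-18 J = 4.17×10^-17 J.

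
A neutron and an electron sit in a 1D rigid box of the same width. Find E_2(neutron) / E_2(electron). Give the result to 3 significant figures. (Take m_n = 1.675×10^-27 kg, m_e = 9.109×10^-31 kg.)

E_n ∝ 1/m at fixed n and L, so the ratio is m_e/m_n = 9.109×10^-31/1.675×10^-27 = 5.44×10^-4.

5.44×10^-4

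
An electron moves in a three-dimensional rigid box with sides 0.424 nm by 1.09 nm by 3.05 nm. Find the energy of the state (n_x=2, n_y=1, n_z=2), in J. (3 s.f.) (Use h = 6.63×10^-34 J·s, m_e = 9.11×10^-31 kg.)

E = 1.42×10^-18 J

For a 3D rectangular well E = (h²/8m_e)·Σ n_i²/L_i² = (6.63×10^-34)²/(8·9.11×10^-31) · [2²/(0.424 nm)² + 1²/(1.09 nm)² + 2²/(3.05 nm)²].
Evaluating gives E = 1.42×10^-18 J.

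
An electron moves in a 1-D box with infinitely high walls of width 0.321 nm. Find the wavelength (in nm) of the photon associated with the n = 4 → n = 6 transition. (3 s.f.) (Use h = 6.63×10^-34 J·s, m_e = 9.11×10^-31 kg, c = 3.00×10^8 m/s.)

E_1 = h²/(8m_eL²) = 5.853×10^-19 J, so ΔE = (6² − 4²)E_1 = 1.171×10^-17 J.
λ = hc/ΔE = (6.63×10^-34·3.00×10^8)/1.171×10^-17 = 1.70×10^-8 m = 17.0 nm.

λ = 17.0 nm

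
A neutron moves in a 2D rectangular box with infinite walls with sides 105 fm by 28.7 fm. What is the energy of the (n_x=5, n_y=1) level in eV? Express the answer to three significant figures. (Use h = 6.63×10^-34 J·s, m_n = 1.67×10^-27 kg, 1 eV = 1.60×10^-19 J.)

For a 2D rectangular well E = (h²/8m_n)·Σ n_i²/L_i² = (6.63×10^-34)²/(8·1.67×10^-27) · [5²/(105 fm)² + 1²/(28.7 fm)²].
Evaluating gives E = 1.146×10^-13 J = 7.16×10^5 eV.

E = 7.16×10^5 eV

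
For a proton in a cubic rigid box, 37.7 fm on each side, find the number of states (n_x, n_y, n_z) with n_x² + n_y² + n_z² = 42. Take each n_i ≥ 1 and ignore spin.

The level has n_x² + n_y² + n_z² = 42. The ordered positive-integer solutions are (1, 4, 5), (1, 5, 4), (4, 1, 5), (4, 5, 1), (5, 1, 4), (5, 4, 1).
That gives 6 states.

degeneracy = 6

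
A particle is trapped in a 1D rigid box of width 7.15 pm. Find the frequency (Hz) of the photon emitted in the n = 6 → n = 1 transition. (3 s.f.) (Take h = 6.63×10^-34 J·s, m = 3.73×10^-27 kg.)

E_1 = h²/(8mL²) = 2.881×10^-19 J and ΔE = (6² − 1²)E_1 = 1.008×10^-17 J.
f = ΔE/h = 1.008×10^-17/6.63×10^-34 = 1.52×10^16 Hz.

f = 1.52×10^16 Hz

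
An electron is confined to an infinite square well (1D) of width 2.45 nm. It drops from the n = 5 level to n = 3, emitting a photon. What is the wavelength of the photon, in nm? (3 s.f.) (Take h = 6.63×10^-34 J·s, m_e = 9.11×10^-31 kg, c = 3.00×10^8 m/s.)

E_1 = h²/(8m_eL²) = 1.005×10^-20 J, so ΔE = (5² − 3²)E_1 = 1.608×10^-19 J.
λ = hc/ΔE = (6.63×10^-34·3.00×10^8)/1.608×10^-19 = 1.24×10^-6 m = 1.24×10^3 nm.

λ = 1.24×10^3 nm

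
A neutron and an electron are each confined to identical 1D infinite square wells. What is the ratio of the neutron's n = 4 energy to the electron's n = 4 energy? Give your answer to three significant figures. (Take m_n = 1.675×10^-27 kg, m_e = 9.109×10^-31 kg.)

5.44×10^-4

E_n ∝ 1/m at fixed n and L, so the ratio is m_e/m_n = 9.109×10^-31/1.675×10^-27 = 5.44×10^-4.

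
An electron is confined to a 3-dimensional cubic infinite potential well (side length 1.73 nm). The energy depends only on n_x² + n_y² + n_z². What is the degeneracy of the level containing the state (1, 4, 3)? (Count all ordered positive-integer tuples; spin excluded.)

The level has n_x² + n_y² + n_z² = 26. The ordered positive-integer solutions are (1, 3, 4), (1, 4, 3), (3, 1, 4), (3, 4, 1), (4, 1, 3), (4, 3, 1).
That gives 6 states.

degeneracy = 6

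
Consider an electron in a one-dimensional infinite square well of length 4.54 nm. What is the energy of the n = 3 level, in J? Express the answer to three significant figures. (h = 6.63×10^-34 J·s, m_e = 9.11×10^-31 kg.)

For an infinite well E_n = n²h²/(8m_eL²), so E_1 = h²/(8m_eL²) = (6.63×10^-34)²/(8·9.11×10^-31·(4.54×10^-9 m)²) = 2.926×10^-21 J.
Then E_3 = 3²·E_1 = 9·2.926×10^-21 J = 2.63×10^-20 J.

E_3 = 2.63×10^-20 J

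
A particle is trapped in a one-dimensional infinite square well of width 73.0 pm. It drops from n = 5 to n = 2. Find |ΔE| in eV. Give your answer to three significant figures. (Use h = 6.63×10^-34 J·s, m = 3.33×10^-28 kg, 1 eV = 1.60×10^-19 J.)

E_1 = h²/(8mL²) = 3.096×10^-20 J.
|ΔE| = |5² − 2²|·E_1 = 21·3.096×10^-20 J = 6.502×10^-19 J = 4.06 eV.

|ΔE| = 4.06 eV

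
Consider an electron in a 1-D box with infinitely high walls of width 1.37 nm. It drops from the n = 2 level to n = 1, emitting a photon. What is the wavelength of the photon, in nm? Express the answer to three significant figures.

E_1 = h²/(8m_eL²) = 3.210×10^-20 J, so ΔE = (2² − 1²)E_1 = 9.630×10^-20 J.
λ = hc/ΔE = (6.626×10^-34·2.998×10^8)/9.630×10^-20 = 2.06×10^-6 m = 2.06×10^3 nm.

λ = 2.06×10^3 nm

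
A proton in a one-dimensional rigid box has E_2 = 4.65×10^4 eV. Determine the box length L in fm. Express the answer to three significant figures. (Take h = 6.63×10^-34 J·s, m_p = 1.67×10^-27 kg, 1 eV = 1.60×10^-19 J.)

L = 133 fm

From E_n = n²h²/(8m_pL²), L = n·h/√(8m_pE_n).
E_2 = 4.65×10^4 eV = 7.440×10^-15 J, so L = 2·6.63×10^-34/√(8·1.67×10^-27·7.440×10^-15) = 1.33×10^-13 m = 133 fm.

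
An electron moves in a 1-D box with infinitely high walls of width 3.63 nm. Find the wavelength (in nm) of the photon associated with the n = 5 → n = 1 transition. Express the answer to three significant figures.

E_1 = h²/(8m_eL²) = 4.572×10^-21 J, so ΔE = (5² − 1²)E_1 = 1.097×10^-19 J.
λ = hc/ΔE = (6.626×10^-34·2.998×10^8)/1.097×10^-19 = 1.81×10^-6 m = 1.81×10^3 nm.

λ = 1.81×10^3 nm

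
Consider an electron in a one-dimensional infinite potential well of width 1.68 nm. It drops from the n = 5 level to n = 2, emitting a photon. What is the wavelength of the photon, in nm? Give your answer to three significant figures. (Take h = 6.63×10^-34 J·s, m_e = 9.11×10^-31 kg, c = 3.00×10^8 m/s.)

E_1 = h²/(8m_eL²) = 2.137×10^-20 J, so ΔE = (5² − 2²)E_1 = 4.488×10^-19 J.
λ = hc/ΔE = (6.63×10^-34·3.00×10^8)/4.488×10^-19 = 4.43×10^-7 m = 443 nm.

λ = 443 nm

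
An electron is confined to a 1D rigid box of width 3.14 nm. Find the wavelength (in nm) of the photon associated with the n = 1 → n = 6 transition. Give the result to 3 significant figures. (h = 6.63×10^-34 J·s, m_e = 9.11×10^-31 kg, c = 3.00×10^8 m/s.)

λ = 929 nm

E_1 = h²/(8m_eL²) = 6.117×10^-21 J, so ΔE = (6² − 1²)E_1 = 2.141×10^-19 J.
λ = hc/ΔE = (6.63×10^-34·3.00×10^8)/2.141×10^-19 = 9.29×10^-7 m = 929 nm.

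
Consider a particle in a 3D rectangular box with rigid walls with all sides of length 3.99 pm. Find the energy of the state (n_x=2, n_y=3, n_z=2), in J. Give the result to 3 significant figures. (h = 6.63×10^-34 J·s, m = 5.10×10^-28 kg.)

For a 3D rectangular well E = (h²/8m)·Σ n_i²/L_i² = (6.63×10^-34)²/(8·5.10×10^-28) · [2²/(3.99 pm)² + 3²/(3.99 pm)² + 2²/(3.99 pm)²].
Evaluating gives E = 1.15×10^-16 J.

E = 1.15×10^-16 J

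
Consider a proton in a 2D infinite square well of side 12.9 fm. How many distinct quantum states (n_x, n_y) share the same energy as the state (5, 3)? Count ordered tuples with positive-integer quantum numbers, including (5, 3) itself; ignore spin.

degeneracy = 2

The level has n_x² + n_y² = 34. The ordered positive-integer solutions are (3, 5), (5, 3).
That gives 2 states.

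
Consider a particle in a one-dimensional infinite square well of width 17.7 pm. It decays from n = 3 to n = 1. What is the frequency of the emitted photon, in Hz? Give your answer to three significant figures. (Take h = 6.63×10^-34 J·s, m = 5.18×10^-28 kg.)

f = 4.09×10^15 Hz

E_1 = h²/(8mL²) = 3.386×10^-19 J and ΔE = (3² − 1²)E_1 = 2.709×10^-18 J.
f = ΔE/h = 2.709×10^-18/6.63×10^-34 = 4.09×10^15 Hz.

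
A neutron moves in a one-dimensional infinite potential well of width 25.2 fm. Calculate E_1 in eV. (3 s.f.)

E_1 = 3.22×10^5 eV

For an infinite well E_n = n²h²/(8m_nL²), so E_1 = h²/(8m_nL²) = (6.626×10^-34)²/(8·1.675×10^-27·(2.52×10^-14 m)²) = 5.159×10^-14 J.
Converting, E_1 = 5.159×10^-14 J / (1.602×10^-19 J/eV) = 3.22×10^5 eV.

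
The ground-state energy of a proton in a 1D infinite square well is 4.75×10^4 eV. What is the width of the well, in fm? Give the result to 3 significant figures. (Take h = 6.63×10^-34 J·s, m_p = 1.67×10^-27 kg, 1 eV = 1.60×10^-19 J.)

From E_n = n²h²/(8m_pL²), L = n·h/√(8m_pE_n).
E_1 = 4.75×10^4 eV = 7.600×10^-15 J, so L = 1·6.63×10^-34/√(8·1.67×10^-27·7.600×10^-15) = 6.58×10^-14 m = 65.8 fm.

L = 65.8 fm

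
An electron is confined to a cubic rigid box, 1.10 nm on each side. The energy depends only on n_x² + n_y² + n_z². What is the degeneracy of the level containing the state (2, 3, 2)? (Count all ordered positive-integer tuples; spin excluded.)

degeneracy = 3

The level has n_x² + n_y² + n_z² = 17. The ordered positive-integer solutions are (2, 2, 3), (2, 3, 2), (3, 2, 2).
That gives 3 states.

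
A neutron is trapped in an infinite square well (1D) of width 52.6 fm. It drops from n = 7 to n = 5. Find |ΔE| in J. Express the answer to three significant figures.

E_1 = h²/(8m_nL²) = 1.184×10^-14 J.
|ΔE| = |7² − 5²|·E_1 = 24·1.184×10^-14 J = 2.84×10^-13 J.

|ΔE| = 2.84×10^-13 J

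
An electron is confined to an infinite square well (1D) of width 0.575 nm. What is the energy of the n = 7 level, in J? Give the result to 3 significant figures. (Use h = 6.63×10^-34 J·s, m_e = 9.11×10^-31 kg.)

For an infinite well E_n = n²h²/(8m_eL²), so E_1 = h²/(8m_eL²) = (6.63×10^-34)²/(8·9.11×10^-31·(5.75×10^-10 m)²) = 1.824×10^-19 J.
Then E_7 = 7²·E_1 = 49·1.824×10^-19 J = 8.94×10^-18 J.

E_7 = 8.94×10^-18 J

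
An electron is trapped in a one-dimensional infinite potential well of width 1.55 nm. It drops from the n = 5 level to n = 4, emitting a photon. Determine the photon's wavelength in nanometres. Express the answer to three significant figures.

λ = 880 nm

E_1 = h²/(8m_eL²) = 2.508×10^-20 J, so ΔE = (5² − 4²)E_1 = 2.257×10^-19 J.
λ = hc/ΔE = (6.626×10^-34·2.998×10^8)/2.257×10^-19 = 8.80×10^-7 m = 880 nm.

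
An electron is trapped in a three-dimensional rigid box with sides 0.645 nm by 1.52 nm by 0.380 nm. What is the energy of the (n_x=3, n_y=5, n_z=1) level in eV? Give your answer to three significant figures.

E = 14.8 eV

For a 3D rectangular well E = (h²/8m_e)·Σ n_i²/L_i² = (6.626×10^-34)²/(8·9.109×10^-31) · [3²/(0.645 nm)² + 5²/(1.52 nm)² + 1²/(0.380 nm)²].
Evaluating gives E = 2.373×10^-18 J = 14.8 eV.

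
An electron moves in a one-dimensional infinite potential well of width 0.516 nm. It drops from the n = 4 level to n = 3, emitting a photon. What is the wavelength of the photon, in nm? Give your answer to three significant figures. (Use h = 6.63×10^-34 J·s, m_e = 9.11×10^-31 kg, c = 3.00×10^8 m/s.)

E_1 = h²/(8m_eL²) = 2.265×10^-19 J, so ΔE = (4² − 3²)E_1 = 1.586×10^-18 J.
λ = hc/ΔE = (6.63×10^-34·3.00×10^8)/1.586×10^-18 = 1.25×10^-7 m = 125 nm.

λ = 125 nm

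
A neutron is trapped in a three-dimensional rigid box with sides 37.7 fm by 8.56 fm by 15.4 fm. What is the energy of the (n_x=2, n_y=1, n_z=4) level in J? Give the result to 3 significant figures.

For a 3D rectangular well E = (h²/8m_n)·Σ n_i²/L_i² = (6.626×10^-34)²/(8·1.675×10^-27) · [2²/(37.7 fm)² + 1²/(8.56 fm)² + 4²/(15.4 fm)²].
Evaluating gives E = 2.75×10^-12 J.

E = 2.75×10^-12 J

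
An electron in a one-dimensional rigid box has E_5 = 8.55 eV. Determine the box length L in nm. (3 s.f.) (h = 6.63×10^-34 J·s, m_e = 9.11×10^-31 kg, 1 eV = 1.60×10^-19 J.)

L = 1.05 nm

From E_n = n²h²/(8m_eL²), L = n·h/√(8m_eE_n).
E_5 = 8.55 eV = 1.368×10^-18 J, so L = 5·6.63×10^-34/√(8·9.11×10^-31·1.368×10^-18) = 1.05×10^-9 m = 1.05 nm.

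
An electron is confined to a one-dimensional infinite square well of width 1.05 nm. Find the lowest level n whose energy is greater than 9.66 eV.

E_1 = h²/(8m_eL²) = 5.465×10^-20 J = 0.3411 eV.
Need n² > 9.66/0.3411 = 28.32, i.e. n > 5.322.
The smallest integer satisfying this is n = 6.

n = 6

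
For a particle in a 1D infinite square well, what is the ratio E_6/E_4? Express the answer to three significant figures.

2.25

E_n ∝ n², so E_6/E_4 = 6²/4² = 36/16 = 2.25.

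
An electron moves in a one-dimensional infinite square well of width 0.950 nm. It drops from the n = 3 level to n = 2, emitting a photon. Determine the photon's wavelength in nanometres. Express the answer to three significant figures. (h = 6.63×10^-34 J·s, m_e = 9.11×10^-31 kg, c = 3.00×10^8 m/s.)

E_1 = h²/(8m_eL²) = 6.683×10^-20 J, so ΔE = (3² − 2²)E_1 = 3.341×10^-19 J.
λ = hc/ΔE = (6.63×10^-34·3.00×10^8)/3.341×10^-19 = 5.95×10^-7 m = 595 nm.

λ = 595 nm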